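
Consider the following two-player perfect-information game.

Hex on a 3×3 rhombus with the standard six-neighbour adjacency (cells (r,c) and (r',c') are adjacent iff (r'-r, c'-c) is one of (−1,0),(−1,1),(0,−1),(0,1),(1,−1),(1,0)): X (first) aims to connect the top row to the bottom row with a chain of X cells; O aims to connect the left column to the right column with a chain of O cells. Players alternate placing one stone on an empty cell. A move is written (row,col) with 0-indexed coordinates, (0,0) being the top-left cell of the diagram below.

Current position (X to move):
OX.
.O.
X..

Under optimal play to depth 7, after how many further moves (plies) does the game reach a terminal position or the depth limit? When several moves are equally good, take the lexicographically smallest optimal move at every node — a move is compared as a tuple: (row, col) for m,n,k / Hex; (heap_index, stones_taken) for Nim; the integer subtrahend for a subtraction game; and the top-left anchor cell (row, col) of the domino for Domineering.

ply 1, X at OX./.O./X.. | (0,2)=+1→OXX/.O./X..*; (1,0)=+1→OX./XO./X..; (1,2)=+1→OX./.OX/X..; (2,1)=-1→OX./.O./XX.; (2,2)=-1→OX./.O./X.X
ply 2, O at OXX/.O./X.. | (1,0)=-1→OXX/OO./X..*; (1,2)=-1→OXX/.OO/X..; (2,1)=-1→OXX/.O./XO.; (2,2)=-1→OXX/.O./X.O
ply 3, X at OXX/OO./X.. | (1,2)=+1→OXX/OOX/X..*; (2,1)=-1→OXX/OO./XX.; (2,2)=-1→OXX/OO./X.X
ply 4, O at OXX/OOX/X.. | (2,1)=-1→OXX/OOX/XO.*; (2,2)=-1→OXX/OOX/X.O
ply 5, X at OXX/OOX/XO. | (2,2)=+1→OXX/OOX/XOX*
ply 6: OXX/OOX/XOX is terminal -1 (O); from OX./.O./X.. depth 7

PV length from [OX./.O./X..]: 5 plies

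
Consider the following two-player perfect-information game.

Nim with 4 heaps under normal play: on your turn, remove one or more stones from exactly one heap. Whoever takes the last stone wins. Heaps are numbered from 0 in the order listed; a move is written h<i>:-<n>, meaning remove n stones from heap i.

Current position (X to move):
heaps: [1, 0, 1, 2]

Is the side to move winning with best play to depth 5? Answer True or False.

ply 1, X at (1,0,1,2) | h0:-1=-1→(0,0,1,2); h2:-1=-1→(1,0,0,2); h3:-1=-1→(1,0,1,1); h3:-2=+1→(1,0,1,0)*
ply 2, O at (1,0,1,0) | h0:-1=-1→(0,0,1,0)*; h2:-1=-1→(1,0,0,0)
ply 3, X at (0,0,1,0) | h2:-1=+1→(0,0,0,0)*
ply 4: (0,0,0,0) is terminal -1 (O); from (1,0,1,2) depth 5

X winning at [(1,0,1,2)]: True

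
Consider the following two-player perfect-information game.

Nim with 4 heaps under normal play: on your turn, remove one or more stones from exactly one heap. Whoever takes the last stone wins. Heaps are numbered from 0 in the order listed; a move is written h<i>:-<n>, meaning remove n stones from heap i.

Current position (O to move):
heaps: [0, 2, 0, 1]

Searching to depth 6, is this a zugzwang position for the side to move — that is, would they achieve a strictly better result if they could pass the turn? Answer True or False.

zugzwang((0,2,0,1), O) = False

ply 1, O at (0,2,0,1) | h1:-1=+1→(0,1,0,1)*; h1:-2=-1→(0,0,0,1); h3:-1=-1→(0,2,0,0)
ply 2, X at (0,1,0,1) | h1:-1=-1→(0,0,0,1)*; h3:-1=-1→(0,1,0,0)
ply 3, O at (0,0,0,1) | h3:-1=+1→(0,0,0,0)*
ply 4: (0,0,0,0) is terminal -1 (X); from (0,2,0,1) depth 6
if O skipped the turn, X would face:
~ ply 1, X at (0,2,0,1) | h1:-1=+1→(0,1,0,1)*; h1:-2=-1→(0,0,0,1); h3:-1=-1→(0,2,0,0)
~ ply 2, O at (0,1,0,1) | h1:-1=-1→(0,0,0,1)*; h3:-1=-1→(0,1,0,0)
~ ply 3, X at (0,0,0,1) | h3:-1=+1→(0,0,0,0)*
~ ply 4: (0,0,0,0) is terminal -1 (O); from (0,2,0,1) depth 6
compare (O): move=+1 vs pass=-1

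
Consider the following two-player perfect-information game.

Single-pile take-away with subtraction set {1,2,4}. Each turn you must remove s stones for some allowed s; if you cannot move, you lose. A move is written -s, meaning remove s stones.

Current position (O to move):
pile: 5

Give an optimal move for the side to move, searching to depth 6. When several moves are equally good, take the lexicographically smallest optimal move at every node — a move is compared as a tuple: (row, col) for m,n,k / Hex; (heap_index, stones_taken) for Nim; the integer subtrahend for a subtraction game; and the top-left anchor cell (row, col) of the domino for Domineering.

[5] O move#1: -1:-1/4, -2:+1/3*, -4:-1/1
[3] X move#2: -1:-1/2*, -2:-1/1
[2] O move#3: -1:-1/1, -2:+1/0*
[0] end (terminal -1, X#4); searched 5 to 6

O's best at [5]: -2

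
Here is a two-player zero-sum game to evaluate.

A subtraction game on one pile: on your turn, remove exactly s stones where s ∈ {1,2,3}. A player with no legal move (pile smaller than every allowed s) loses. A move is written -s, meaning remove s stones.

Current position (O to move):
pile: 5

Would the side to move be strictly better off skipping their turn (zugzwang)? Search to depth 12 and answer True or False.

zugzwang(5, O) = False

ply 1, O at 5 | -1=+1→4*; -2=-1→3; -3=-1→2
ply 2, X at 4 | -1=-1→3*; -2=-1→2; -3=-1→1
ply 3, O at 3 | -1=-1→2; -2=-1→1; -3=+1→0*
ply 4: 0 is terminal -1 (X); from 5 depth 12
pass branch (X moves first from the same position):
  | ply 1, X at 5 | -1=+1→4*; -2=-1→3; -3=-1→2
  | ply 2, O at 4 | -1=-1→3*; -2=-1→2; -3=-1→1
  | ply 3, X at 3 | -1=-1→2; -2=-1→1; -3=+1→0*
  | ply 4: 0 is terminal -1 (O); from 5 depth 12
O moving scores +1; O passing scores -1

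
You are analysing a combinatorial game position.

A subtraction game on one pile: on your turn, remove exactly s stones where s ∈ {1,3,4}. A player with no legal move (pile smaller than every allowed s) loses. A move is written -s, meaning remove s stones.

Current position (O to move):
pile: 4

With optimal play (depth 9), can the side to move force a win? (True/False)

[4] O move#1: -1:-1/3, -3:-1/1, -4:+1/0*
[0] end (terminal -1, X#2); searched 4 to 9

O winning at [4]: True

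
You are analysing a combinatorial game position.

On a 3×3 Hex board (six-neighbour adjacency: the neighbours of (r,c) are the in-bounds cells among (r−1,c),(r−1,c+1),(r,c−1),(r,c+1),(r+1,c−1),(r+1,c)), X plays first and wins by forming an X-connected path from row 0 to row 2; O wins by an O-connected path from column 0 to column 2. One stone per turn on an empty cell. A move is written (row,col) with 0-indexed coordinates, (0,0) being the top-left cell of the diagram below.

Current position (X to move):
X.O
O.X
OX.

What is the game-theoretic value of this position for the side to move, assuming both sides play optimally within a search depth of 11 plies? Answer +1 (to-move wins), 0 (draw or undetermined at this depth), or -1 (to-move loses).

[X.O/O.X/OX.] X move#1: (0,1):-1/XXO/O.X/OX.*, (1,1):-1/X.O/OXX/OX., (2,2):-1/X.O/O.X/OXX
[XXO/O.X/OX.] O move#2: (1,1):+1/XXO/OOX/OX.*, (2,2):-1/XXO/O.X/OXO
[XXO/OOX/OX.] end (terminal -1, X#3); searched X.O/O.X/OX. to 11

value(X.O/O.X/OX., X) = -1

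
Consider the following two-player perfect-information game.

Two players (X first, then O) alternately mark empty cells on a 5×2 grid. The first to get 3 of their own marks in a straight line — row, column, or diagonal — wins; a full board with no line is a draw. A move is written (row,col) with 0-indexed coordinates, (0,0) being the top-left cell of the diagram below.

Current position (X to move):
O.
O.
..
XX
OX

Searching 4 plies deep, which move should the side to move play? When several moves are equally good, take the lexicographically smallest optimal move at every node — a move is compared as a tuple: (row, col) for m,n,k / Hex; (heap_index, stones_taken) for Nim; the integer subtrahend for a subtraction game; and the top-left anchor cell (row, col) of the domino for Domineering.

p1 X@[O./O./../XX/OX]: (0,1)[OX/O./../XX/OX]-1 (1,1)[O./OX/../XX/OX]-1 (2,0)[O./O./X./XX/OX]+0 (2,1)[O./O./.X/XX/OX]+1*
p2 O@[O./O./.X/XX/OX] terminal -1; root [O./O./../XX/OX] d4

X's best at [O./O./../XX/OX]: (2,1)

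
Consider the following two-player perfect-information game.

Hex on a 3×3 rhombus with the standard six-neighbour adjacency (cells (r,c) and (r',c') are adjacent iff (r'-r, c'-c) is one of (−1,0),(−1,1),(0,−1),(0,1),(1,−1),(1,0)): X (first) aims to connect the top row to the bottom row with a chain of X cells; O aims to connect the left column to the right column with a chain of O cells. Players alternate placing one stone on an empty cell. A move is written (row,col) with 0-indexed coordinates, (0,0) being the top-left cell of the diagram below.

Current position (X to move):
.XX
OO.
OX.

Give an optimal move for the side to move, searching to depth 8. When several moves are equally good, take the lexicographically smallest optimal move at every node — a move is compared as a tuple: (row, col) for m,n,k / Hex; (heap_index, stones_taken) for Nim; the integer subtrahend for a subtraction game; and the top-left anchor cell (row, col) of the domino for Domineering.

[.XX/OO./OX.] X move#1: (0,0):-1/XXX/OO./OX., (1,2):+1/.XX/OOX/OX.*, (2,2):-1/.XX/OO./OXX
[.XX/OOX/OX.] end (terminal -1, O#2); searched .XX/OO./OX. to 8

X's best at [.XX/OO./OX.]: (1,2)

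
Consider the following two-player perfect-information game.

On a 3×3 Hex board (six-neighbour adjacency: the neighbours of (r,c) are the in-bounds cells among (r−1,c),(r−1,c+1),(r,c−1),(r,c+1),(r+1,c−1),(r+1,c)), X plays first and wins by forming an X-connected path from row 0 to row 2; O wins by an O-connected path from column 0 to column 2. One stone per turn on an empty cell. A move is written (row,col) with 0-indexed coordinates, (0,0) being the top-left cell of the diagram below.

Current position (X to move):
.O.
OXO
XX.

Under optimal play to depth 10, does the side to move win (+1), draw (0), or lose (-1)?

ply 1, X at .O./OXO/XX. | (0,0)=-1→XO./OXO/XX.; (0,2)=+1→.OX/OXO/XX.*; (2,2)=-1→.O./OXO/XXX
ply 2: .OX/OXO/XX. is terminal -1 (O); from .O./OXO/XX. depth 10

value(.O./OXO/XX., X) = +1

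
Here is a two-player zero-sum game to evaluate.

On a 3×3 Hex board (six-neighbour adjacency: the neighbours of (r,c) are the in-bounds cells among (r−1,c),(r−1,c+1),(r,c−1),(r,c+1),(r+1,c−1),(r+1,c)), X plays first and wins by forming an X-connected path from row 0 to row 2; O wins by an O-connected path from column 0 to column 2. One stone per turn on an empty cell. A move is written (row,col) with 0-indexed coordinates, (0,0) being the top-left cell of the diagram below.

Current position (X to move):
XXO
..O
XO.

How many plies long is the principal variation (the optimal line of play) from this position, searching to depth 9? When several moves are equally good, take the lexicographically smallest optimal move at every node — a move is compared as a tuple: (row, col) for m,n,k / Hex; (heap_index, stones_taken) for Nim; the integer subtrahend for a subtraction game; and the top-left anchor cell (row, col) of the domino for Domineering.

PV length from [XXO/..O/XO.]: 1 ply

[XXO/..O/XO.] X move#1: (1,0):+1/XXO/X.O/XO.*, (1,1):+1/XXO/.XO/XO., (2,2):+1/XXO/..O/XOX
[XXO/X.O/XO.] end (terminal -1, O#2); searched XXO/..O/XO. to 9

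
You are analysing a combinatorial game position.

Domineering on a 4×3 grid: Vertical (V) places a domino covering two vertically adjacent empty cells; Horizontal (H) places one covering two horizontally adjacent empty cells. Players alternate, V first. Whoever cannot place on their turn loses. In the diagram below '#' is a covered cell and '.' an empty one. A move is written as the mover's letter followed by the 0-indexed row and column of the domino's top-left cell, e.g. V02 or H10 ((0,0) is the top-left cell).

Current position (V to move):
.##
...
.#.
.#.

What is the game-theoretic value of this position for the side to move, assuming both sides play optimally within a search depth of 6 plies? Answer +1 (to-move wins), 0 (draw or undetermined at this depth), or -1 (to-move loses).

value(.##/.../.#./.#., V) = +1

p1 V@[.##/.../.#./.#.]: V00[###/#../.#./.#.]+1* V10[.##/#../##./.#.]+1 V12[.##/..#/.##/.#.]+1 V20[.##/.../##./##.]+1 V22[.##/.../.##/.##]+1
p2 H@[###/#../.#./.#.]: H11[###/###/.#./.#.]-1*
p3 V@[###/###/.#./.#.]: V20[###/###/##./##.]+1* V22[###/###/.##/.##]+1
p4 H@[###/###/##./##.] terminal -1; root [.##/.../.#./.#.] d6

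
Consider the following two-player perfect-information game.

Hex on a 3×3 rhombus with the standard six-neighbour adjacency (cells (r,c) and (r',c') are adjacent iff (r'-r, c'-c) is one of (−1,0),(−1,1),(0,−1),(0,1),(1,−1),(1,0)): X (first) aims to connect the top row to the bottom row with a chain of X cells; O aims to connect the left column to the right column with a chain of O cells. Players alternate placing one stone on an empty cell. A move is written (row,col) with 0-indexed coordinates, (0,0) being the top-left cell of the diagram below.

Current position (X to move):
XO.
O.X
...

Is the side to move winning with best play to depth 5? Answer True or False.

X winning at [XO./O.X/...]: True

p1 X@[XO./O.X/...]: (0,2)[XOX/O.X/...]+1* (1,1)[XO./OXX/...]-1 (2,0)[XO./O.X/X..]-1 (2,1)[XO./O.X/.X.]-1 (2,2)[XO./O.X/..X]-1
p2 O@[XOX/O.X/...]: (1,1)[XOX/OOX/...]-1* (2,0)[XOX/O.X/O..]-1 (2,1)[XOX/O.X/.O.]-1 (2,2)[XOX/O.X/..O]-1
p3 X@[XOX/OOX/...]: (2,0)[XOX/OOX/X..]+1* (2,1)[XOX/OOX/.X.]+1 (2,2)[XOX/OOX/..X]+1
p4 O@[XOX/OOX/X..]: (2,1)[XOX/OOX/XO.]-1* (2,2)[XOX/OOX/X.O]-1
p5 X@[XOX/OOX/XO.]: (2,2)[XOX/OOX/XOX]+1*
p6 O@[XOX/OOX/XOX] terminal -1; root [XO./O.X/...] d5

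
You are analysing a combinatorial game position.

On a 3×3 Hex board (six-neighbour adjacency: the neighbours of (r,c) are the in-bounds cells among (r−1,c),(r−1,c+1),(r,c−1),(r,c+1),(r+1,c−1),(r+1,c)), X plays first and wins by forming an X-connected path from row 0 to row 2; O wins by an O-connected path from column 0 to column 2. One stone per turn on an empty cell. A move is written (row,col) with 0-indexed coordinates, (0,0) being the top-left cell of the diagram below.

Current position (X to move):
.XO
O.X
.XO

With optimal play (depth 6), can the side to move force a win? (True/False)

p1 X@[.XO/O.X/.XO]: (0,0)[XXO/O.X/.XO]-1 (1,1)[.XO/OXX/.XO]+1* (2,0)[.XO/O.X/XXO]-1
p2 O@[.XO/OXX/.XO] terminal -1; root [.XO/O.X/.XO] d6

X winning at [.XO/O.X/.XO]: True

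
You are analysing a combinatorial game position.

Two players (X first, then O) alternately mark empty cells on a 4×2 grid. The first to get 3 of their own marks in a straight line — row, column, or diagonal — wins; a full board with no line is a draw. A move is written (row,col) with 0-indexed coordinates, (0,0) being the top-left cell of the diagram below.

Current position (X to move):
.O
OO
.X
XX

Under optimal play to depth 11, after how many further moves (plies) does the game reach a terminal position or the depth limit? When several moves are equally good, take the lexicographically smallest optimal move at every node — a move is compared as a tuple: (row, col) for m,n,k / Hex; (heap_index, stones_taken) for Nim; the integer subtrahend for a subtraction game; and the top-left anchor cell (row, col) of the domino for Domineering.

PV length from [.O/OO/.X/XX]: 2 plies

p1 X@[.O/OO/.X/XX]: (0,0)[XO/OO/.X/XX]+0* (2,0)[.O/OO/XX/XX]+0
p2 O@[XO/OO/.X/XX]: (2,0)[XO/OO/OX/XX]+0*
p3 X@[XO/OO/OX/XX] terminal +0; root [.O/OO/.X/XX] d11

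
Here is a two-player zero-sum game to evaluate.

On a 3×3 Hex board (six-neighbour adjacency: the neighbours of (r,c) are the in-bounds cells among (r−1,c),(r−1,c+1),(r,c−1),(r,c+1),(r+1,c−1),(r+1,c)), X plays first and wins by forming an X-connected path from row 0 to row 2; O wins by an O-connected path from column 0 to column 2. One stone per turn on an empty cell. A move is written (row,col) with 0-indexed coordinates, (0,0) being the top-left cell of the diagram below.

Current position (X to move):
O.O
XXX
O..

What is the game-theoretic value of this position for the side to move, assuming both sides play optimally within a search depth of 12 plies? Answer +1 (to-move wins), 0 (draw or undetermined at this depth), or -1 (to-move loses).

[O.O/XXX/O..] X move#1: (0,1):+1/OXO/XXX/O..*, (2,1):-1/O.O/XXX/OX., (2,2):-1/O.O/XXX/O.X
[OXO/XXX/O..] O move#2: (2,1):-1/OXO/XXX/OO.*, (2,2):-1/OXO/XXX/O.O
[OXO/XXX/OO.] X move#3: (2,2):+1/OXO/XXX/OOX*
[OXO/XXX/OOX] end (terminal -1, O#4); searched O.O/XXX/O.. to 12

value(O.O/XXX/O.., X) = +1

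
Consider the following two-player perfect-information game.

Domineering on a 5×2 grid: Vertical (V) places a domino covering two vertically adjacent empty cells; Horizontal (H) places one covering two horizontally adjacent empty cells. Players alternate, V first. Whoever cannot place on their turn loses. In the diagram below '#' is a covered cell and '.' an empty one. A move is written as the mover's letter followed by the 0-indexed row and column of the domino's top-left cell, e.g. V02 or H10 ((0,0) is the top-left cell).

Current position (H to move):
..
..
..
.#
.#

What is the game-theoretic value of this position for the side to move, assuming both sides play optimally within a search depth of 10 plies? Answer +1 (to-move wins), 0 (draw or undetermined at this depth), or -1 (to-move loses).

value(../../../.#/.#, H) = +1

p1 H@[../../../.#/.#]: H00[##/../../.#/.#]-1 H10[../##/../.#/.#]+1* H20[../../##/.#/.#]-1
p2 V@[../##/../.#/.#]: V20[../##/#./##/.#]-1* V30[../##/../##/##]-1
p3 H@[../##/#./##/.#]: H00[##/##/#./##/.#]+1*
p4 V@[##/##/#./##/.#] terminal -1; root [../../../.#/.#] d10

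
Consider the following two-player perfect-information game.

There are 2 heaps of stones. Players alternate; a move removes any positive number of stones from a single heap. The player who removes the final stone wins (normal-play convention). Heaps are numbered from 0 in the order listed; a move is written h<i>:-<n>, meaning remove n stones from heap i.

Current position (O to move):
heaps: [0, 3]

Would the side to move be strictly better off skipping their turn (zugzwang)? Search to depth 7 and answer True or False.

zugzwang((0,3), O) = False

p1 O@[(0,3)]: h1:-1[(0,2)]-1 h1:-2[(0,1)]-1 h1:-3[(0,0)]+1*
p2 X@[(0,0)] terminal -1; root [(0,3)] d7
suppose O passes — search the same position with X to move:
pass> p1 X@[(0,3)]: h1:-1[(0,2)]-1 h1:-2[(0,1)]-1 h1:-3[(0,0)]+1*
pass> p2 O@[(0,0)] terminal -1; root [(0,3)] d7
for O: play +1, pass -1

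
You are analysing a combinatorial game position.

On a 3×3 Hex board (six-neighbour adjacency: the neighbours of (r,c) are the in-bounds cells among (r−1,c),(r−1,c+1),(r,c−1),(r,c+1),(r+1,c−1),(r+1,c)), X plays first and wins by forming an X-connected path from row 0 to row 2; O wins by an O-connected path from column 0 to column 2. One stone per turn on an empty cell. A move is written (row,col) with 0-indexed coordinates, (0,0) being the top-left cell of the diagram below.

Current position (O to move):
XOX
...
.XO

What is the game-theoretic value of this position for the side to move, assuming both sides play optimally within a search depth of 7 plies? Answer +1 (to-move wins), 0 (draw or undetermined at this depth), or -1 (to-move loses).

p1 O@[XOX/.../.XO]: (1,0)[XOX/O../.XO]-1* (1,1)[XOX/.O./.XO]-1 (1,2)[XOX/..O/.XO]-1 (2,0)[XOX/.../OXO]-1
p2 X@[XOX/O../.XO]: (1,1)[XOX/OX./.XO]+1* (1,2)[XOX/O.X/.XO]+1 (2,0)[XOX/O../XXO]+1
p3 O@[XOX/OX./.XO] terminal -1; root [XOX/.../.XO] d7

value(XOX/.../.XO, O) = -1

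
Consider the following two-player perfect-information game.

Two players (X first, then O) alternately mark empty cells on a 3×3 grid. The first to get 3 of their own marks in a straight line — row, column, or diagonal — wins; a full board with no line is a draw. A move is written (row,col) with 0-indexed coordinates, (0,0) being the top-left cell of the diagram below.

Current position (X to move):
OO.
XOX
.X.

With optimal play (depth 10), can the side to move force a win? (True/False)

p1 X@[OO./XOX/.X.]: (0,2)[OOX/XOX/.X.]-1* (2,0)[OO./XOX/XX.]-1 (2,2)[OO./XOX/.XX]-1
p2 O@[OOX/XOX/.X.]: (2,0)[OOX/XOX/OX.]-1 (2,2)[OOX/XOX/.XO]+1*
p3 X@[OOX/XOX/.XO] terminal -1; root [OO./XOX/.X.] d10

X winning at [OO./XOX/.X.]: False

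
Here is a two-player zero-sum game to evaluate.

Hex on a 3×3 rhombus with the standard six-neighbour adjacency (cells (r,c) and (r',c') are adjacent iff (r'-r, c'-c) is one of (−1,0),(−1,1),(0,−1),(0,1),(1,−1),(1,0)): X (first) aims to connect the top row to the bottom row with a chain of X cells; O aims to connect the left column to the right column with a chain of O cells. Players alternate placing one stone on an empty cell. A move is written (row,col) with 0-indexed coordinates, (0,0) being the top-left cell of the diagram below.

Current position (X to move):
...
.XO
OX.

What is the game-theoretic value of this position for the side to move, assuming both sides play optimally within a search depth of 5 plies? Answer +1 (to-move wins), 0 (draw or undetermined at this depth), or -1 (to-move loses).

p1 X@[.../.XO/OX.]: (0,0)[X../.XO/OX.]+1* (0,1)[.X./.XO/OX.]+1 (0,2)[..X/.XO/OX.]+1 (1,0)[.../XXO/OX.]+1 (2,2)[.../.XO/OXX]+1
p2 O@[X../.XO/OX.]: (0,1)[XO./.XO/OX.]-1* (0,2)[X.O/.XO/OX.]-1 (1,0)[X../OXO/OX.]-1 (2,2)[X../.XO/OXO]-1
p3 X@[XO./.XO/OX.]: (0,2)[XOX/.XO/OX.]+1* (1,0)[XO./XXO/OX.]+1 (2,2)[XO./.XO/OXX]+1
p4 O@[XOX/.XO/OX.] terminal -1; root [.../.XO/OX.] d5

value(.../.XO/OX., X) = +1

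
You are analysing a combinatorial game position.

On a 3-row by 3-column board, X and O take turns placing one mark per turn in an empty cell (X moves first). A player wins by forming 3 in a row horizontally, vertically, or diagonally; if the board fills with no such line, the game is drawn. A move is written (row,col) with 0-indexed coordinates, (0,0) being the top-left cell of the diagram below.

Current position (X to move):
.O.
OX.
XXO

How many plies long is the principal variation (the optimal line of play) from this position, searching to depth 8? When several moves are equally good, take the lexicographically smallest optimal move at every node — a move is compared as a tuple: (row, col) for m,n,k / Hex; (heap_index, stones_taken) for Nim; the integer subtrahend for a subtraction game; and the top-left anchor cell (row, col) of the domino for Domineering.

PV length from [.O./OX./XXO]: 1 ply

ply 1, X at .O./OX./XXO | (0,0)=+0→XO./OX./XXO; (0,2)=+1→.OX/OX./XXO*; (1,2)=+0→.O./OXX/XXO
ply 2: .OX/OX./XXO is terminal -1 (O); from .O./OX./XXO depth 8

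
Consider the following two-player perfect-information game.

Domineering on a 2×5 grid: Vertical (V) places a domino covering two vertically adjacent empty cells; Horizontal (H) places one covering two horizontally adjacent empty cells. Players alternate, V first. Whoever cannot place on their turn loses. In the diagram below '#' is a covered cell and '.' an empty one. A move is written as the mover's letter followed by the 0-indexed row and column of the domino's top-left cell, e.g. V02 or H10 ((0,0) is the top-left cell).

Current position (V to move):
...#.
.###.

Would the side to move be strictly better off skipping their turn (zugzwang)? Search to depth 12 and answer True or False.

[...#./.###.] V move#1: V00:+1/#..#./####.*, V04:-1/...##/.####
[#..#./####.] H move#2: H01:-1/####./####.*
[####./####.] V move#3: V04:+1/#####/#####*
[#####/#####] end (terminal -1, H#4); searched ...#./.###. to 12
if V skipped the turn, H would face:
~ [...#./.###.] H move#1: H00:-1/##.#./.###.*, H01:-1/.###./.###.
~ [##.#./.###.] V move#2: V04:+1/##.##/.####*
~ [##.##/.####] end (terminal -1, H#3); searched ...#./.###. to 12
compare (V): move=+1 vs pass=+1

zugzwang(...#./.###., V) = False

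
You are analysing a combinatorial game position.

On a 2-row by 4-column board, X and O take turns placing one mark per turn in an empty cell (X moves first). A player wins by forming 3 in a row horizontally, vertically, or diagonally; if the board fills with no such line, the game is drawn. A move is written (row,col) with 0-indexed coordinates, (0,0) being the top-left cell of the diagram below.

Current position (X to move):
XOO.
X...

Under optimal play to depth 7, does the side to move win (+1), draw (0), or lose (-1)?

value(XOO./X..., X) = 0

[XOO./X...] X move#1: (0,3):+0/XOOX/X...*, (1,1):-1/XOO./XX.., (1,2):-1/XOO./X.X., (1,3):-1/XOO./X..X
[XOOX/X...] O move#2: (1,1):+0/XOOX/XO..*, (1,2):+0/XOOX/X.O., (1,3):+0/XOOX/X..O
[XOOX/XO..] X move#3: (1,2):+0/XOOX/XOX.*, (1,3):+0/XOOX/XO.X
[XOOX/XOX.] O move#4: (1,3):+0/XOOX/XOXO*
[XOOX/XOXO] end (terminal +0, X#5); searched XOO./X... to 7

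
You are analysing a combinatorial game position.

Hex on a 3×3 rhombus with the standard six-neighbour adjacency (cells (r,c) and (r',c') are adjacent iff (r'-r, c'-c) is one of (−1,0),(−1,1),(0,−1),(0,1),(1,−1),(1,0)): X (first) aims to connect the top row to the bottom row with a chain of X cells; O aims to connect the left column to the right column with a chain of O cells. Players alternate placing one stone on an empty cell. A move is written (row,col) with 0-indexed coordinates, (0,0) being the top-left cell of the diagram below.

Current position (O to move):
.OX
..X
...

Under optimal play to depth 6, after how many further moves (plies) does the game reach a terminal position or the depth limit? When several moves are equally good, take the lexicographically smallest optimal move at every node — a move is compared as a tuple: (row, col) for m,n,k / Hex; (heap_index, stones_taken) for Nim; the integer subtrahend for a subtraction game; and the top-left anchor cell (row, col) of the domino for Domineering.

ply 1, O at .OX/..X/... | (0,0)=-1→OOX/..X/...*; (1,0)=-1→.OX/O.X/...; (1,1)=-1→.OX/.OX/...; (2,0)=-1→.OX/..X/O..; (2,1)=-1→.OX/..X/.O.; (2,2)=-1→.OX/..X/..O
ply 2, X at OOX/..X/... | (1,0)=+1→OOX/X.X/...*; (1,1)=+1→OOX/.XX/...; (2,0)=+1→OOX/..X/X..; (2,1)=+1→OOX/..X/.X.; (2,2)=+1→OOX/..X/..X
ply 3, O at OOX/X.X/... | (1,1)=-1→OOX/XOX/...*; (2,0)=-1→OOX/X.X/O..; (2,1)=-1→OOX/X.X/.O.; (2,2)=-1→OOX/X.X/..O
ply 4, X at OOX/XOX/... | (2,0)=+1→OOX/XOX/X..*; (2,1)=+1→OOX/XOX/.X.; (2,2)=+1→OOX/XOX/..X
ply 5, O at OOX/XOX/X.. | (2,1)=-1→OOX/XOX/XO.*; (2,2)=-1→OOX/XOX/X.O
ply 6, X at OOX/XOX/XO. | (2,2)=+1→OOX/XOX/XOX*
ply 7: OOX/XOX/XOX is terminal -1 (O); from .OX/..X/... depth 6

PV length from [.OX/..X/...]: 6 plies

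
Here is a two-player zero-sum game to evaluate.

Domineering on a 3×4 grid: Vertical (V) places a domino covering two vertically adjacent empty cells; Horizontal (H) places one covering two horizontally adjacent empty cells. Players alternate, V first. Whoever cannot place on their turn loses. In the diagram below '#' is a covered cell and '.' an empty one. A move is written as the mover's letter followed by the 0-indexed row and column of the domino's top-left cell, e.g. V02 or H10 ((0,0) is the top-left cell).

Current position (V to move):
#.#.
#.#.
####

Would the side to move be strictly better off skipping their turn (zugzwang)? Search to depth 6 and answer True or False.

zugzwang(#.#./#.#./####, V) = False

[#.#./#.#./####] V move#1: V01:+1/###./###./####*, V03:+1/#.##/#.##/####
[###./###./####] end (terminal -1, H#2); searched #.#./#.#./#### to 6
pass branch (H moves first from the same position):
  | [#.#./#.#./####] end (terminal -1, H#1); searched #.#./#.#./#### to 6
V moving scores +1; V passing scores +1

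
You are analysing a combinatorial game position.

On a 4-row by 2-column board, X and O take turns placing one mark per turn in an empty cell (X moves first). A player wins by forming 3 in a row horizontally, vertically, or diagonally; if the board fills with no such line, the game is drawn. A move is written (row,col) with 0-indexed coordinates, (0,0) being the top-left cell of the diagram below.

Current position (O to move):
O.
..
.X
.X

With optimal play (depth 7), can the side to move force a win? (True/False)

ply 1, O at O./../.X/.X | (0,1)=-1→OO/../.X/.X; (1,0)=-1→O./O./.X/.X; (1,1)=+0→O./.O/.X/.X*; (2,0)=-1→O./../OX/.X; (3,0)=-1→O./../.X/OX
ply 2, X at O./.O/.X/.X | (0,1)=+0→OX/.O/.X/.X*; (1,0)=+0→O./XO/.X/.X; (2,0)=+0→O./.O/XX/.X; (3,0)=+0→O./.O/.X/XX
ply 3, O at OX/.O/.X/.X | (1,0)=+0→OX/OO/.X/.X*; (2,0)=+0→OX/.O/OX/.X; (3,0)=+0→OX/.O/.X/OX
ply 4, X at OX/OO/.X/.X | (2,0)=+0→OX/OO/XX/.X*; (3,0)=-1→OX/OO/.X/XX
ply 5, O at OX/OO/XX/.X | (3,0)=+0→OX/OO/XX/OX*
ply 6: OX/OO/XX/OX is terminal +0 (X); from O./../.X/.X depth 7

O winning at [O./../.X/.X]: False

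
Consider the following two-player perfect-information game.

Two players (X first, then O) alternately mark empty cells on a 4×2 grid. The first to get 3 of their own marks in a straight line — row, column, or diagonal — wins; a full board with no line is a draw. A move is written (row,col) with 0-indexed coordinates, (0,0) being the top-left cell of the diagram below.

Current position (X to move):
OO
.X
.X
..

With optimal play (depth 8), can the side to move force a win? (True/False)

X winning at [OO/.X/.X/..]: True

[OO/.X/.X/..] X move#1: (1,0):+0/OO/XX/.X/.., (2,0):+0/OO/.X/XX/.., (3,0):+0/OO/.X/.X/X., (3,1):+1/OO/.X/.X/.X*
[OO/.X/.X/.X] end (terminal -1, O#2); searched OO/.X/.X/.. to 8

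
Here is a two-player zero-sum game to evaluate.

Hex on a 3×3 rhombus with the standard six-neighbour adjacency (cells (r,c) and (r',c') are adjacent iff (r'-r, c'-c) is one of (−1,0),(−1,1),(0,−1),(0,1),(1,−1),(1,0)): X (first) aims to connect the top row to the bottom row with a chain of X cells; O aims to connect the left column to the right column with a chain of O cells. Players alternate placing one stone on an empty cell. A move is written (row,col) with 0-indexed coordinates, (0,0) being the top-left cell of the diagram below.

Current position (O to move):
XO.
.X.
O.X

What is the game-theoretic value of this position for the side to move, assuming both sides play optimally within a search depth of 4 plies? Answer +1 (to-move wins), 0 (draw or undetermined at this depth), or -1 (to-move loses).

p1 O@[XO./.X./O.X]: (0,2)[XOO/.X./O.X]-1* (1,0)[XO./OX./O.X]-1 (1,2)[XO./.XO/O.X]-1 (2,1)[XO./.X./OOX]-1
p2 X@[XOO/.X./O.X]: (1,0)[XOO/XX./O.X]+1* (1,2)[XOO/.XX/O.X]-1 (2,1)[XOO/.X./OXX]-1
p3 O@[XOO/XX./O.X]: (1,2)[XOO/XXO/O.X]-1* (2,1)[XOO/XX./OOX]-1
p4 X@[XOO/XXO/O.X]: (2,1)[XOO/XXO/OXX]+1*
p5 O@[XOO/XXO/OXX] terminal -1; root [XO./.X./O.X] d4

value(XO./.X./O.X, O) = -1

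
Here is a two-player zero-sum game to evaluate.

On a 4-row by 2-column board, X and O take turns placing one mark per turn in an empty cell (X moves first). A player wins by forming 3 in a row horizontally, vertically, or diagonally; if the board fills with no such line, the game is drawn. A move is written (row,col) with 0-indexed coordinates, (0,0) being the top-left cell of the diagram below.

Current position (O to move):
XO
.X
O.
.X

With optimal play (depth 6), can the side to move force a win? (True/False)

[XO/.X/O./.X] O move#1: (1,0):-1/XO/OX/O./.X, (2,1):+0/XO/.X/OO/.X*, (3,0):-1/XO/.X/O./OX
[XO/.X/OO/.X] X move#2: (1,0):+0/XO/XX/OO/.X*, (3,0):+0/XO/.X/OO/XX
[XO/XX/OO/.X] O move#3: (3,0):+0/XO/XX/OO/OX*
[XO/XX/OO/OX] end (terminal +0, X#4); searched XO/.X/O./.X to 6

O winning at [XO/.X/O./.X]: False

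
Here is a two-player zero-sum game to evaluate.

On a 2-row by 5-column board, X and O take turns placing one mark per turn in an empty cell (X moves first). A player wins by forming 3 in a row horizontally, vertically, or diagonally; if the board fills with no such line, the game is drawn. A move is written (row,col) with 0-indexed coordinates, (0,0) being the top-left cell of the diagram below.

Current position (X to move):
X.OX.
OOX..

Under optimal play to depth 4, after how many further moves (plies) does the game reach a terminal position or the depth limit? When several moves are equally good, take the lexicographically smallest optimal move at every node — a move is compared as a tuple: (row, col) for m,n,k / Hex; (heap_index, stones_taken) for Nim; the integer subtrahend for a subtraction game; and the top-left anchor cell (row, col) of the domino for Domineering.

ply 1, X at X.OX./OOX.. | (0,1)=+0→XXOX./OOX..*; (0,4)=+0→X.OXX/OOX..; (1,3)=+0→X.OX./OOXX.; (1,4)=+0→X.OX./OOX.X
ply 2, O at XXOX./OOX.. | (0,4)=+0→XXOXO/OOX..*; (1,3)=+0→XXOX./OOXO.; (1,4)=+0→XXOX./OOX.O
ply 3, X at XXOXO/OOX.. | (1,3)=+0→XXOXO/OOXX.*; (1,4)=+0→XXOXO/OOX.X
ply 4, O at XXOXO/OOXX. | (1,4)=+0→XXOXO/OOXXO*
ply 5: XXOXO/OOXXO is terminal +0 (X); from X.OX./OOX.. depth 4

PV length from [X.OX./OOX..]: 4 plies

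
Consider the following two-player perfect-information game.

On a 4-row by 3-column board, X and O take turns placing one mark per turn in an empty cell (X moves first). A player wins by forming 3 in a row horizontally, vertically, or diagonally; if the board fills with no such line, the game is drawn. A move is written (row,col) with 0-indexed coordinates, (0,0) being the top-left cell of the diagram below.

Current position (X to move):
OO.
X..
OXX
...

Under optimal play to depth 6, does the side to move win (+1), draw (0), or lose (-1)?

ply 1, X at OO./X../OXX/... | (0,2)=+1→OOX/X../OXX/...*; (1,1)=-1→OO./XX./OXX/...; (1,2)=-1→OO./X.X/OXX/...; (3,0)=-1→OO./X../OXX/X..; (3,1)=-1→OO./X../OXX/.X.; (3,2)=+1→OO./X../OXX/..X
ply 2, O at OOX/X../OXX/... | (1,1)=-1→OOX/XO./OXX/...*; (1,2)=-1→OOX/X.O/OXX/...; (3,0)=-1→OOX/X../OXX/O..; (3,1)=-1→OOX/X../OXX/.O.; (3,2)=-1→OOX/X../OXX/..O
ply 3, X at OOX/XO./OXX/... | (1,2)=+1→OOX/XOX/OXX/...*; (3,0)=+1→OOX/XO./OXX/X..; (3,1)=+1→OOX/XO./OXX/.X.; (3,2)=+1→OOX/XO./OXX/..X
ply 4: OOX/XOX/OXX/... is terminal -1 (O); from OO./X../OXX/... depth 6

value(OO./X../OXX/..., X) = +1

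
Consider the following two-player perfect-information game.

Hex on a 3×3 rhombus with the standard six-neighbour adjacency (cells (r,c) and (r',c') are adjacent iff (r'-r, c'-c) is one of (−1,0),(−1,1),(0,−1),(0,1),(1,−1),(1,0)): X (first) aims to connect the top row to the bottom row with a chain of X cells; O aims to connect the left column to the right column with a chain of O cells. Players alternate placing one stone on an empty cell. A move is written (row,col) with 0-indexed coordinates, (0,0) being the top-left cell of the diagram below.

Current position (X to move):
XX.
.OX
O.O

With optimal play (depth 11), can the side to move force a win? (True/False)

p1 X@[XX./.OX/O.O]: (0,2)[XXX/.OX/O.O]-1* (1,0)[XX./XOX/O.O]-1 (2,1)[XX./.OX/OXO]-1
p2 O@[XXX/.OX/O.O]: (1,0)[XXX/OOX/O.O]-1 (2,1)[XXX/.OX/OOO]+1*
p3 X@[XXX/.OX/OOO] terminal -1; root [XX./.OX/O.O] d11

X winning at [XX./.OX/O.O]: False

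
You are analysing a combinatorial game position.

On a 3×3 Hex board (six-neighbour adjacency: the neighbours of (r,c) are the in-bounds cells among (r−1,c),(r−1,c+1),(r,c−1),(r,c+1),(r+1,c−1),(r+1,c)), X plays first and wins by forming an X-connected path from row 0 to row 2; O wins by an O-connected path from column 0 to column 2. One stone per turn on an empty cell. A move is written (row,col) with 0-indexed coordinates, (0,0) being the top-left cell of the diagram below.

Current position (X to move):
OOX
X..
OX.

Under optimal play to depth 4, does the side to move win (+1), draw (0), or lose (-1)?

ply 1, X at OOX/X../OX. | (1,1)=+1→OOX/XX./OX.*; (1,2)=+1→OOX/X.X/OX.; (2,2)=+1→OOX/X../OXX
ply 2: OOX/XX./OX. is terminal -1 (O); from OOX/X../OX. depth 4

value(OOX/X../OX., X) = +1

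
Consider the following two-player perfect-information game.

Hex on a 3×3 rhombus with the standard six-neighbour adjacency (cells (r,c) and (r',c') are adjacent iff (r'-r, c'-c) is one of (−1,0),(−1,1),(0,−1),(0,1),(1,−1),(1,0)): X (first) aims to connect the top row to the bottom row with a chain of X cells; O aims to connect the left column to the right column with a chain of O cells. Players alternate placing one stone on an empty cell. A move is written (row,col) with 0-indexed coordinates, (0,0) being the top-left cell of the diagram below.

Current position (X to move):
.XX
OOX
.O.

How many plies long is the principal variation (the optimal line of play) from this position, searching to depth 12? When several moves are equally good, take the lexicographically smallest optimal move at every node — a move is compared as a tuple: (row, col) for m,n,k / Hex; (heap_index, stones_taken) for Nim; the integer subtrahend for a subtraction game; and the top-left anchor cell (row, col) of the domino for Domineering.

p1 X@[.XX/OOX/.O.]: (0,0)[XXX/OOX/.O.]-1 (2,0)[.XX/OOX/XO.]-1 (2,2)[.XX/OOX/.OX]+1*
p2 O@[.XX/OOX/.OX] terminal -1; root [.XX/OOX/.O.] d12

PV length from [.XX/OOX/.O.]: 1 ply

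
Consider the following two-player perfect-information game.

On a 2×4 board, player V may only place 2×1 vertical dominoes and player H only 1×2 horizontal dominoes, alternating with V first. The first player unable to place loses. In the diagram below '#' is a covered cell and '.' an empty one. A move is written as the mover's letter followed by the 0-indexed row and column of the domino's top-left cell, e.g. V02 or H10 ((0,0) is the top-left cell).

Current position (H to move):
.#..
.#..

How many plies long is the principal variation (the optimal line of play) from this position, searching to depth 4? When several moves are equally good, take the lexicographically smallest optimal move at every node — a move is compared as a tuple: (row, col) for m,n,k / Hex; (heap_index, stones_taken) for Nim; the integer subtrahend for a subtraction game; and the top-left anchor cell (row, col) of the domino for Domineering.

ply 1, H at .#../.#.. | H02=+1→.###/.#..*; H12=+1→.#../.###
ply 2, V at .###/.#.. | V00=-1→####/##..*
ply 3, H at ####/##.. | H12=+1→####/####*
ply 4: ####/#### is terminal -1 (V); from .#../.#.. depth 4

PV length from [.#../.#..]: 3 plies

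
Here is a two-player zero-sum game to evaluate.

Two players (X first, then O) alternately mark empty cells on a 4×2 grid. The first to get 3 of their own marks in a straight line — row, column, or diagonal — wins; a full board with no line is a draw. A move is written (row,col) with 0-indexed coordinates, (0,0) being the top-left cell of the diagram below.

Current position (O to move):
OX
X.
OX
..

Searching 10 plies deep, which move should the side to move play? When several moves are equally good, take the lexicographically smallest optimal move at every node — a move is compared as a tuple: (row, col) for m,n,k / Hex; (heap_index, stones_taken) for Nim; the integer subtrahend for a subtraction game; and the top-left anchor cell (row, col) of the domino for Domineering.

ply 1, O at OX/X./OX/.. | (1,1)=+0→OX/XO/OX/..*; (3,0)=-1→OX/X./OX/O.; (3,1)=-1→OX/X./OX/.O
ply 2, X at OX/XO/OX/.. | (3,0)=+0→OX/XO/OX/X.*; (3,1)=+0→OX/XO/OX/.X
ply 3, O at OX/XO/OX/X. | (3,1)=+0→OX/XO/OX/XO*
ply 4: OX/XO/OX/XO is terminal +0 (X); from OX/X./OX/.. depth 10

O's best at [OX/X./OX/..]: (1,1)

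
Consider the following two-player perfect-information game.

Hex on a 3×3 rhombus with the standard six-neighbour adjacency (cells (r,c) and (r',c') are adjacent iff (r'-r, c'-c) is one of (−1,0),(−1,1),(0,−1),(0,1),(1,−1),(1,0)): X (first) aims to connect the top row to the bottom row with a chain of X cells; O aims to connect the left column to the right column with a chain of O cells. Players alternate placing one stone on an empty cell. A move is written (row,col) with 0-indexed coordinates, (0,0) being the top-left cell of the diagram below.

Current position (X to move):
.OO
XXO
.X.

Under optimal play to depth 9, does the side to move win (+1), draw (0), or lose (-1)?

p1 X@[.OO/XXO/.X.]: (0,0)[XOO/XXO/.X.]+1* (2,0)[.OO/XXO/XX.]-1 (2,2)[.OO/XXO/.XX]-1
p2 O@[XOO/XXO/.X.] terminal -1; root [.OO/XXO/.X.] d9

value(.OO/XXO/.X., X) = +1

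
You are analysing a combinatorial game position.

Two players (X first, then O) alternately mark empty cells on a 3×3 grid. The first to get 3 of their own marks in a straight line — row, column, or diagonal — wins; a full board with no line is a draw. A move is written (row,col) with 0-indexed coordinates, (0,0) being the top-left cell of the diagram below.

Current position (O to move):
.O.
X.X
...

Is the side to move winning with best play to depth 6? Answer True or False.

[.O./X.X/...] O move#1: (0,0):-1/OO./X.X/..., (0,2):-1/.OO/X.X/..., (1,1):+1/.O./XOX/...*, (2,0):-1/.O./X.X/O.., (2,1):-1/.O./X.X/.O., (2,2):-1/.O./X.X/..O
[.O./XOX/...] X move#2: (0,0):-1/XO./XOX/...*, (0,2):-1/.OX/XOX/..., (2,0):-1/.O./XOX/X.., (2,1):-1/.O./XOX/.X., (2,2):-1/.O./XOX/..X
[XO./XOX/...] O move#3: (0,2):-1/XOO/XOX/..., (2,0):+1/XO./XOX/O..*, (2,1):+1/XO./XOX/.O., (2,2):-1/XO./XOX/..O
[XO./XOX/O..] X move#4: (0,2):-1/XOX/XOX/O..*, (2,1):-1/XO./XOX/OX., (2,2):-1/XO./XOX/O.X
[XOX/XOX/O..] O move#5: (2,1):+1/XOX/XOX/OO.*, (2,2):+0/XOX/XOX/O.O
[XOX/XOX/OO.] end (terminal -1, X#6); searched .O./X.X/... to 6

O winning at [.O./X.X/...]: True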